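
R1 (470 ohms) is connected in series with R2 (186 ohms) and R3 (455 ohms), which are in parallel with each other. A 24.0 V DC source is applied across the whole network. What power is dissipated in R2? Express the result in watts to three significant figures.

Reduce the parallel pair to R_p first; the network is then a simple series string.
R_p = (186×455)/(186+455) = 132.0 Ω
R_total = 470 + 132.0 = 602.0 Ω
I = V / R_total = 24.0 / 602.0 = 0.03987 A
Voltage across the parallel pair: V_p = I × R_p = 0.03987 × 132.0 = 5.263 V
R2 is across V_p, so use P = V²/R for that branch.
P_R2 = (5.263)² / 186 = 0.1489 W

0.149 W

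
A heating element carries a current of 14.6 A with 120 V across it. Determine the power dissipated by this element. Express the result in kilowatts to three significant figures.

1.75 kW

With V and I both given, power follows immediately from P = V I.
P = 120 V × 14.60 A = 1752 W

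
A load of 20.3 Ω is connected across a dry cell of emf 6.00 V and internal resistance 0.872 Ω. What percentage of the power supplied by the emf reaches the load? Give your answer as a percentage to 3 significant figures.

95.9 %

The source delivers εI, of which I²R reaches the load and I²r is lost; since I is common, η = R/(R+r).
η = R / (R + r) = 20.3 / (20.3 + 0.872) = 0.9588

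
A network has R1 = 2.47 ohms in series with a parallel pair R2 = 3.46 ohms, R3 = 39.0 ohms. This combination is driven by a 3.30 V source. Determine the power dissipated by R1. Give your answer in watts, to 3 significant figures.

Replace R2 and R3 with their parallel equivalent so the circuit becomes R1 in series with R_p.
R_p = (3.46×39.0)/(3.46+39.0) = 3.178 Ω
R_total = 2.47 + 3.178 = 5.648 Ω
I = V / R_total = 3.30 / 5.648 = 0.5843 A
R1 carries the full series current, so P = I²R.
P_R1 = (0.5843)² × 2.47 = 0.8432 W

0.843 W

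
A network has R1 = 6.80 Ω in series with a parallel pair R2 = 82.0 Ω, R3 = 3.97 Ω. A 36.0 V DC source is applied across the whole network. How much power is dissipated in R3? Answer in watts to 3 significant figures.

First combine the parallel branches into one equivalent R_p, then R1 + R_p is a series pair.
R_p = (82.0×3.97)/(82.0+3.97) = 3.787 Ω
R_total = 6.80 + 3.787 = 10.59 Ω
I = V / R_total = 36.0 / 10.59 = 3.401 A
Voltage across the parallel pair: V_p = I × R_p = 3.401 × 3.787 = 12.88 V
With V_p across R3, its power is V_p²/R3.
P_R3 = (12.88)² / 3.97 = 41.76 W

41.8 W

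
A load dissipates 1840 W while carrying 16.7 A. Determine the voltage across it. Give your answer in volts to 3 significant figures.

110 V

The two known quantities fix the third via V = P / I.
V = 1840 / 16.70 = 110.2 V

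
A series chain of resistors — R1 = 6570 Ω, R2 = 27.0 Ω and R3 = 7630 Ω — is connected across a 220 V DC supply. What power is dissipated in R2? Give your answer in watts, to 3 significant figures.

0.00646 W

Series elements share the same current, so find I first, then use P = I²R.
R_total = 6570 + 27.0 + 7630 = 14230 Ω
I = V / R_total = 220 / 14230 = 0.01546 A
P_R2 = I² × R2 = (0.01546)² × 27.0 = 0.006456 W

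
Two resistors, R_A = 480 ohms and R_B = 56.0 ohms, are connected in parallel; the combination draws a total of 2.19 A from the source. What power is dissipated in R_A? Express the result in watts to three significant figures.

The branches share the same voltage, but only the total current is given — find V from the equivalent resistance first.
1/R_eq = 1/480 + 1/56.0 ⇒ R_eq = 50.15 Ω
V = I_total × R_eq = 2.190 × 50.15 = 109.8 V
P_R_A = V² / R_A = (109.8)² / 480 = 25.13 W

25.1 W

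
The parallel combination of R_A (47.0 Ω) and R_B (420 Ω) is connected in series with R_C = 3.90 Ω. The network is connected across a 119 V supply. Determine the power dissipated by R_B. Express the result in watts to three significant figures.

Combine R_A and R_B into their parallel equivalent first, reducing the network to two series resistors.
R_p = (47.0×420)/(47.0+420) = 42.27 Ω
R_total = R_p + 3.90 = 42.27 + 3.90 = 46.17 Ω
I = V / R_total = 119 / 46.17 = 2.577 A
Voltage across the parallel pair: V_p = I × R_p = 2.577 × 42.27 = 108.9 V
R_B sits across V_p; its power is V_p²/R.
P_R_B = (108.9)² / 420 = 28.26 W

28.3 W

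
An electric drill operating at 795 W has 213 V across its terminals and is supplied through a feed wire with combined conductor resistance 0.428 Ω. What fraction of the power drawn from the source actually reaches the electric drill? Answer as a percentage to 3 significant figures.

99.3 %

I = P / V = 795 / 213 = 3.732 A through the feed wire.
P_line = I² R_line = (3.732)² × 0.428 = 5.962 W
P_source = P_load + P_line = 795.0 + 5.962 = 801.0 W
η = P_load / P_source = 795.0 / 801.0 = 0.9926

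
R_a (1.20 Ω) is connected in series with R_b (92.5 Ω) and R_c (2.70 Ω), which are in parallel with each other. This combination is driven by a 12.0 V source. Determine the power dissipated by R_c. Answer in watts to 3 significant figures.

25.1 W

Collapse R_b‖R_c to a single equivalent, reducing the network to two series elements.
R_p = (92.5×2.70)/(92.5+2.70) = 2.623 Ω
R_total = 1.20 + 2.623 = 3.823 Ω
I = V / R_total = 12.0 / 3.823 = 3.139 A
Voltage across the parallel pair: V_p = I × R_p = 3.139 × 2.623 = 8.234 V
R_c sees V_p directly, so P = V_p² / R_c.
P_R_c = (8.234)² / 2.70 = 25.11 W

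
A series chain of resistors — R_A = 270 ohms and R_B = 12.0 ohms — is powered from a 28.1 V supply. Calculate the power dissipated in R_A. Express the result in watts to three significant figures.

2.68 W

Series elements share the same current, so find I first, then use P = I²R.
R_total = 270 + 12.0 = 282.0 Ω
I = V / R_total = 28.1 / 282.0 = 0.09965 A
P_R_A = I² × R_A = (0.09965)² × 270 = 2.681 W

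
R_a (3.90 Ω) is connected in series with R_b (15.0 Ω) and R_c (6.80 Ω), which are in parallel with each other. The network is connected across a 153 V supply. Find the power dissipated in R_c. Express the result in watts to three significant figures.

1020 W

Reduce the parallel pair to R_p first; the network is then a simple series string.
R_p = (15.0×6.80)/(15.0+6.80) = 4.679 Ω
R_total = 3.90 + 4.679 = 8.579 Ω
I = V / R_total = 153 / 8.579 = 17.83 A
Voltage across the parallel pair: V_p = I × R_p = 17.83 × 4.679 = 83.45 V
R_c sees V_p directly, so P = V_p² / R_c.
P_R_c = (83.45)² / 6.80 = 1024 W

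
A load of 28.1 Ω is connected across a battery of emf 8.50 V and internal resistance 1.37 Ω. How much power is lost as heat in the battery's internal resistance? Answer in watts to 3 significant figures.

0.114 W

r is in series with the load, so it carries the full circuit current — the loss in it is I²r.
I = ε / (r + R) = 8.50 / (1.37 + 28.1) = 0.2884 A
P_int = I² r = (0.2884)² × 1.37 = 0.1140 W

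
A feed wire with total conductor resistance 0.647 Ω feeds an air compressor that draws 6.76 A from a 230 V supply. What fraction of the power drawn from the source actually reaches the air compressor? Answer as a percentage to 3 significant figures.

98.1 %

The feed wire carries the full 6.76 A.
P_line = I² R_line = (6.760)² × 0.647 = 29.57 W
P_source = V I = 230 × 6.760 = 1555 W; P_load = 1525 W
η = P_load / P_source = 1525 / 1555 = 0.9810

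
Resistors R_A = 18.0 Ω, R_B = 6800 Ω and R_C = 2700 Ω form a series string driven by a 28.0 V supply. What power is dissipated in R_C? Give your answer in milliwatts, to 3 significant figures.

In a series string the same current flows through every resistor — find that current, then P = I²R for the one we want.
R_total = 18.0 + 6800 + 2700 = 9518 Ω
I = V / R_total = 28.0 / 9518 = 0.002942 A
P_R_C = I² × R_C = (0.002942)² × 2700 = 0.02337 W

23.4 mW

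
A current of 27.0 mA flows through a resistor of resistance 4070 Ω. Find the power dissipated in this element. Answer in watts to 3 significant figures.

2.97 W

With I and R stated, P = I²R applies in one step.
P = (0.02700 A)² × 4070 Ω = 2.967 W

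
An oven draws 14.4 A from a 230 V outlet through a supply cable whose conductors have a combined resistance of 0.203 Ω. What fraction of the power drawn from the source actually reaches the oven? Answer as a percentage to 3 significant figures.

98.7 %

The supply cable carries the full 14.4 A.
P_line = I² R_line = (14.40)² × 0.203 = 42.09 W
P_source = V I = 230 × 14.40 = 3312 W; P_load = 3270 W
η = P_load / P_source = 3270 / 3312 = 0.9873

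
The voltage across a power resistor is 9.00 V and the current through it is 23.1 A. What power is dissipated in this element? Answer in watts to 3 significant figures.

208 W

V and I are known directly — P = V I, no intermediate step needed.
P = 9.00 V × 23.10 A = 207.9 W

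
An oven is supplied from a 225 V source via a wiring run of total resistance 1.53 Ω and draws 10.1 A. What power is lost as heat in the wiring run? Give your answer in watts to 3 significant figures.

156 W

Only the current and the line resistance are needed for the I²R loss.
The wiring run carries the full 10.1 A.
P_line = I² R_line = (10.10)² × 1.53 = 156.1 W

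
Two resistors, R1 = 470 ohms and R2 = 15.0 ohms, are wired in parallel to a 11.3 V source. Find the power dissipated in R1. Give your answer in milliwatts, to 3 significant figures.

272 mW

The supply voltage appears across each parallel branch — just use P = V²/R1.
P_R1 = V² / R1 = (11.3)² / 470 Ω = 0.2717 W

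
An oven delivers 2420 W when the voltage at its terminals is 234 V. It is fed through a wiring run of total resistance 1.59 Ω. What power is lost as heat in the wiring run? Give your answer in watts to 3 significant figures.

The wiring run and load are in series, so the same current flows in both; the loss is I²R_line.
I = P / V = 2420 / 234 = 10.34 A through the wiring run.
P_line = I² R_line = (10.34)² × 1.59 = 170.1 W

170 W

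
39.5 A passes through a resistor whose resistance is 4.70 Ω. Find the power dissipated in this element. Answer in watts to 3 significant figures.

7330 W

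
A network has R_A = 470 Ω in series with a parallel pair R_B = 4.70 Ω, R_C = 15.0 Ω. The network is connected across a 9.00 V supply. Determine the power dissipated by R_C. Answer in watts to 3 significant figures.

0.000308 W

First combine the parallel branches into one equivalent R_p, then R_A + R_p is a series pair.
R_p = (4.70×15.0)/(4.70+15.0) = 3.579 Ω
R_total = 470 + 3.579 = 473.6 Ω
I = V / R_total = 9.00 / 473.6 = 0.01900 A
Voltage across the parallel pair: V_p = I × R_p = 0.01900 × 3.579 = 0.06801 V
With V_p across R_C, its power is V_p²/R_C.
P_R_C = (0.06801)² / 15.0 = 0.0003084 W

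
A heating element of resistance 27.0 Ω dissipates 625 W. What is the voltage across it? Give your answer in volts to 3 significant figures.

130 V

Inverting the appropriate power form: V = √(P R).
V = √(625 × 27.0) = 129.9 V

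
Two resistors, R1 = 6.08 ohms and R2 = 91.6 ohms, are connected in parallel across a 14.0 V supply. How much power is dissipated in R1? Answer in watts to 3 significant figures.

The supply voltage appears across each parallel branch — just use P = V²/R1.
P_R1 = V² / R1 = (14.0)² / 6.08 Ω = 32.24 W

32.2 W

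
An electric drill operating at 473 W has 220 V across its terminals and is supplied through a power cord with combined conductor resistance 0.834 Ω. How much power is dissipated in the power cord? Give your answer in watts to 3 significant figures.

The power cord is a series resistance carrying the load current; its dissipation is I²R_line.
I = P / V = 473 / 220 = 2.150 A through the power cord.
P_line = I² R_line = (2.150)² × 0.834 = 3.855 W

3.86 W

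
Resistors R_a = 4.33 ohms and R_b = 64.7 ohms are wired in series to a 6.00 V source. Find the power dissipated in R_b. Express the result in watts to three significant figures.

0.489 W

Since the resistors are in series they all carry the loop current I = V/R_total; the power in any one is I²R.
R_total = 4.33 + 64.7 = 69.03 Ω
I = V / R_total = 6.00 / 69.03 = 0.08692 A
P_R_b = I² × R_b = (0.08692)² × 64.7 = 0.4888 W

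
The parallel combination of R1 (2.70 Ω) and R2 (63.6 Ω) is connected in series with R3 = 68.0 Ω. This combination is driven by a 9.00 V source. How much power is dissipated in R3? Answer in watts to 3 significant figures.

1.11 W

First find R_p for the parallel pair, then treat R_p + R3 as a series loop.
R_p = (2.70×63.6)/(2.70+63.6) = 2.590 Ω
R_total = R_p + 68.0 = 2.590 + 68.0 = 70.59 Ω
I = V / R_total = 9.00 / 70.59 = 0.1275 A
R3 carries the full series current, so P = I²R.
P_R3 = (0.1275)² × 68.0 = 1.105 W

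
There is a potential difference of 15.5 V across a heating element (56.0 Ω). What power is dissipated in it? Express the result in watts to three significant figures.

With V across and R both known, P = V²/R gives the dissipation directly.
P = (15.5 V)² / 56.0 Ω = 4.290 W

4.29 W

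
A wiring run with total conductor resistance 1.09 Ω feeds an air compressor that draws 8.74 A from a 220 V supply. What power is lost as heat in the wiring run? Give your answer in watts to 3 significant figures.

Line loss is just I²R for the cable — we know both I and R_line directly.
The wiring run carries the full 8.74 A.
P_line = I² R_line = (8.740)² × 1.09 = 83.26 W

83.3 W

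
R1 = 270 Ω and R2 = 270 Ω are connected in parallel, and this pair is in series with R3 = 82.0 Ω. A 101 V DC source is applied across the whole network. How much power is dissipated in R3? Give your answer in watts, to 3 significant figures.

17.8 W

Collapse the R1‖R2 pair into one equivalent R_p; then R_p and R3 form a series string.
R_p = (270×270)/(270+270) = 135.0 Ω
R_total = R_p + 82.0 = 135.0 + 82.0 = 217.0 Ω
I = V / R_total = 101 / 217.0 = 0.4654 A
R3 carries the full series current, so P = I²R.
P_R3 = (0.4654)² × 82.0 = 17.76 W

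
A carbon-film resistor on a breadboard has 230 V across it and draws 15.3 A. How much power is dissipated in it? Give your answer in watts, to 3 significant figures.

3520 W

Both the voltage across and the current through the element are known, so P = V I applies directly.
P = 230 V × 15.30 A = 3519 W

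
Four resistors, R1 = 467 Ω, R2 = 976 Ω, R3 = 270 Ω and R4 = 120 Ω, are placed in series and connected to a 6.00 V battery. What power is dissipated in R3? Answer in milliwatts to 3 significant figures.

2.89 mW

Since the resistors are in series they all carry the loop current I = V/R_total; the power in any one is I²R.
R_total = 467 + 976 + 270 + 120 = 1833 Ω
I = V / R_total = 6.00 / 1833 = 0.003273 A
P_R3 = I² × R3 = (0.003273)² × 270 = 0.002893 W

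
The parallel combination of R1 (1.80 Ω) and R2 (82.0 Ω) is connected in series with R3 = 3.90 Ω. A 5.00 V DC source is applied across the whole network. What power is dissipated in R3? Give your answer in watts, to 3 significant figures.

3.04 W

Combine R1 and R2 into their parallel equivalent first, reducing the network to two series resistors.
R_p = (1.80×82.0)/(1.80+82.0) = 1.761 Ω
R_total = R_p + 3.90 = 1.761 + 3.90 = 5.661 Ω
I = V / R_total = 5.00 / 5.661 = 0.8832 A
R3 is the series element, so its power is I²R.
P_R3 = (0.8832)² × 3.90 = 3.042 W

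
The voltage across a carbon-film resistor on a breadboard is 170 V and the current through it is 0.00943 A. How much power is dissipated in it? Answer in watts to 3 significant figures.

1.60 W

With V and I both given, power follows immediately from P = V I.
P = 170 V × 0.009430 A = 1.603 W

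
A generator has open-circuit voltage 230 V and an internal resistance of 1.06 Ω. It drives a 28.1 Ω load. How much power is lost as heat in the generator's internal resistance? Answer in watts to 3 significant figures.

Internal loss is I²r, with I set by the total series resistance r+R.
I = ε / (r + R) = 230 / (1.06 + 28.1) = 7.888 A
P_int = I² r = (7.888)² × 1.06 = 65.95 W

65.9 W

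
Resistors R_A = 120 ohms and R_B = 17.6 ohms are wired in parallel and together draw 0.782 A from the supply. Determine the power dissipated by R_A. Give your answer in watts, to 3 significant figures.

1.20 W

The branches share the same voltage, but only the total current is given — find V from the equivalent resistance first.
1/R_eq = 1/120 + 1/17.6 ⇒ R_eq = 15.35 Ω
V = I_total × R_eq = 0.7820 × 15.35 = 12.00 V
P_R_A = V² / R_A = (12.00)² / 120 = 1.201 W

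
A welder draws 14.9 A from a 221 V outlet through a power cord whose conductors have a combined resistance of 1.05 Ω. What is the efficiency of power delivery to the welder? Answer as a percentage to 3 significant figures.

The power cord carries the full 14.9 A.
P_line = I² R_line = (14.90)² × 1.05 = 233.1 W
P_source = V I = 221 × 14.90 = 3293 W; P_load = 3060 W
η = P_load / P_source = 3060 / 3293 = 0.9292

92.9 %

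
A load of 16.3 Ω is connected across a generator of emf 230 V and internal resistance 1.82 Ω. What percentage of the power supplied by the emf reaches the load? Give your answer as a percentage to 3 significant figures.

90.0 %

Efficiency is P_load / P_total. With a series r and R sharing the same I, P = I²R for each, so η = R/(R+r).
η = R / (R + r) = 16.3 / (16.3 + 1.82) = 0.8996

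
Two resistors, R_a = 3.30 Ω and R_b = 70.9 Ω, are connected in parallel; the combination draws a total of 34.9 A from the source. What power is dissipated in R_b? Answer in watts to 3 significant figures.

171 W

The branches share the same voltage, but only the total current is given — find V from the equivalent resistance first.
1/R_eq = 1/3.30 + 1/70.9 ⇒ R_eq = 3.153 Ω
V = I_total × R_eq = 34.90 × 3.153 = 110.0 V
P_R_b = V² / R_b = (110.0)² / 70.9 = 170.8 W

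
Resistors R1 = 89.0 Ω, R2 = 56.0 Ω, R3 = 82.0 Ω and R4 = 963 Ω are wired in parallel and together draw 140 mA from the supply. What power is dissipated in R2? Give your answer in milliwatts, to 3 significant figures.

195 mW

The branches share the same voltage, but only the total current is given — find V from the equivalent resistance first.
1/R_eq = 1/89.0 + 1/56.0 + 1/82.0 + 1/963 ⇒ R_eq = 23.63 Ω
V = I_total × R_eq = 0.1400 × 23.63 = 3.308 V
P_R2 = V² / R2 = (3.308)² / 56.0 = 0.1954 W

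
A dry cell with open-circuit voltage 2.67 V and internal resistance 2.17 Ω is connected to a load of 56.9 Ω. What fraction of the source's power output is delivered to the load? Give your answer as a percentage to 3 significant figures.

Efficiency is P_load / P_total. With a series r and R sharing the same I, P = I²R for each, so η = R/(R+r).
η = R / (R + r) = 56.9 / (56.9 + 2.17) = 0.9633

96.3 %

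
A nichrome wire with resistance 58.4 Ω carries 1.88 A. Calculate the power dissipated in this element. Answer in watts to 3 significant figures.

The current through and the resistance of the element are both given; use P = I²R.
P = (1.880 A)² × 58.4 Ω = 206.4 W

206 W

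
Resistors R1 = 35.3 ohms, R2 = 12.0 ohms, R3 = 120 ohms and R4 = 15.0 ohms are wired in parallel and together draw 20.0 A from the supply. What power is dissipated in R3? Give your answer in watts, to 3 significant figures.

We need the common branch voltage; get it from I_total × R_eq, then P = V²/R for the branch.
1/R_eq = 1/35.3 + 1/12.0 + 1/120 + 1/15.0 ⇒ R_eq = 5.357 Ω
V = I_total × R_eq = 20.00 × 5.357 = 107.1 V
P_R3 = V² / R3 = (107.1)² / 120 = 95.67 W

95.7 W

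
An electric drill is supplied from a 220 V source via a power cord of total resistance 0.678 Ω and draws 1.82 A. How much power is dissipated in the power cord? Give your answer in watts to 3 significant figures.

2.25 W

The power cord is a series resistance carrying the load current; its dissipation is I²R_line.
The power cord carries the full 1.82 A.
P_line = I² R_line = (1.820)² × 0.678 = 2.246 W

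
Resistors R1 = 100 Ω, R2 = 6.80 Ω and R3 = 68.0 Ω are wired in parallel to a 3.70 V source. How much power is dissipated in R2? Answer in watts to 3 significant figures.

Parallel branches share the same voltage; P = V²/R gives the branch power in one step.
P_R2 = V² / R2 = (3.70)² / 6.80 Ω = 2.013 W

2.01 W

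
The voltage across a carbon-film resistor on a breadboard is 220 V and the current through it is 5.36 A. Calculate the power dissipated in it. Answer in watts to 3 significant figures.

1180 W

Since both terminal voltage and current are stated, P = V I gives the power in one step.
P = 220 V × 5.360 A = 1179 W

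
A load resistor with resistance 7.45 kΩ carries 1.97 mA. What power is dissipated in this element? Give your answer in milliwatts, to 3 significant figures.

28.9 mW

With I and R stated, P = I²R applies in one step.
P = (0.001970 A)² × 7450 Ω = 0.02891 W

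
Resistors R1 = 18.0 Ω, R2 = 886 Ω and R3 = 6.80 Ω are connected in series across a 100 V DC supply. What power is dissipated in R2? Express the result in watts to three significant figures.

Since the resistors are in series they all carry the loop current I = V/R_total; the power in any one is I²R.
R_total = 18.0 + 886 + 6.80 = 910.8 Ω
I = V / R_total = 100 / 910.8 = 0.1098 A
P_R2 = I² × R2 = (0.1098)² × 886 = 10.68 W

10.7 W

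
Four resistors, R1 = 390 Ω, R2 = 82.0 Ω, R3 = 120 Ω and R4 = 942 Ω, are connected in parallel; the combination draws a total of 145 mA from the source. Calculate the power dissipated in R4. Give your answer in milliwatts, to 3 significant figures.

Only the total current is stated, so first find the parallel equivalent to get the voltage across the combination.
1/R_eq = 1/390 + 1/82.0 + 1/120 + 1/942 ⇒ R_eq = 41.40 Ω
V = I_total × R_eq = 0.1450 × 41.40 = 6.003 V
P_R4 = V² / R4 = (6.003)² / 942 = 0.03826 W

38.3 mW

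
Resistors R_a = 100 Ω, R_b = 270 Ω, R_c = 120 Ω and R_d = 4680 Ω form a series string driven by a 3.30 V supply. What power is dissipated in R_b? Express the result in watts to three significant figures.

0.000110 W

The current is common to all series resistors; compute it, then apply P = I²R for the target.
R_total = 100 + 270 + 120 + 4680 = 5170 Ω
I = V / R_total = 3.30 / 5170 = 0.0006383 A
P_R_b = I² × R_b = (0.0006383)² × 270 = 0.0001100 W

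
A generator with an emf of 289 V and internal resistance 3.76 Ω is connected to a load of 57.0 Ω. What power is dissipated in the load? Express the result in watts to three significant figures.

1290 W

With r and R in series, I = ε/(r+R); the load dissipates I²R.
I = ε / (r + R) = 289 / (3.76 + 57.0) = 4.756 A
P_load = I² R = (4.756)² × 57.0 = 1290 W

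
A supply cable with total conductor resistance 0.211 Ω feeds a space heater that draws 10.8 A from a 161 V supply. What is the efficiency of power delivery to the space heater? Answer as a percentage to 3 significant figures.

The supply cable carries the full 10.8 A.
P_line = I² R_line = (10.80)² × 0.211 = 24.61 W
P_source = V I = 161 × 10.80 = 1739 W; P_load = 1714 W
η = P_load / P_source = 1714 / 1739 = 0.9858

98.6 %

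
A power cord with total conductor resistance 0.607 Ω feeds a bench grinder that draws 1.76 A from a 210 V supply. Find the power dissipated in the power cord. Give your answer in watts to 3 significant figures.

Line loss is just I²R for the cable — we know both I and R_line directly.
The power cord carries the full 1.76 A.
P_line = I² R_line = (1.760)² × 0.607 = 1.880 W

1.88 W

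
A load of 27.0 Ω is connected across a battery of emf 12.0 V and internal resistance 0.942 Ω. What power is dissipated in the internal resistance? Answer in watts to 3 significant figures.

The internal resistance carries the same current as the load; P_int = I²r.
I = ε / (r + R) = 12.0 / (0.942 + 27.0) = 0.4295 A
P_int = I² r = (0.4295)² × 0.942 = 0.1737 W

0.174 W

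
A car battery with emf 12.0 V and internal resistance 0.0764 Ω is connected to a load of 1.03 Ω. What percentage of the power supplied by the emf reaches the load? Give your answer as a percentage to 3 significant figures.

Both r and R carry the same current, so the power split is just the resistance split: η = R/(R+r).
η = R / (R + r) = 1.03 / (1.03 + 0.0764) = 0.9309

93.1 %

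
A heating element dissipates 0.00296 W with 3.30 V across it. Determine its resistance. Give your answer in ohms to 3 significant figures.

From P = V I = I²R = V²/R, with the two given quantities we get R = V² / P.
R = (3.30)² / 0.00296 = 3679 Ω

3680 Ω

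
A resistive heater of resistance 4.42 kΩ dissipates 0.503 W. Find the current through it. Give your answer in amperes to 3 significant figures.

Rearranging the power relation for the two known quantities gives I = √(P / R).
I = √(0.503 / 4420) = 0.01067 A

0.0107 A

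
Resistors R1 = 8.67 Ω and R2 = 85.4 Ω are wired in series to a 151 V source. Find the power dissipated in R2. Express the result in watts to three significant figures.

Since the resistors are in series they all carry the loop current I = V/R_total; the power in any one is I²R.
R_total = 8.67 + 85.4 = 94.07 Ω
I = V / R_total = 151 / 94.07 = 1.605 A
P_R2 = I² × R2 = (1.605)² × 85.4 = 220.0 W

220 W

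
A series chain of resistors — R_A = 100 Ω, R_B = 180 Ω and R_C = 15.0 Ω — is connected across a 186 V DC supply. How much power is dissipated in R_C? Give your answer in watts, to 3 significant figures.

Series elements share the same current, so find I first, then use P = I²R.
R_total = 100 + 180 + 15.0 = 295.0 Ω
I = V / R_total = 186 / 295.0 = 0.6305 A
P_R_C = I² × R_C = (0.6305)² × 15.0 = 5.963 W

5.96 W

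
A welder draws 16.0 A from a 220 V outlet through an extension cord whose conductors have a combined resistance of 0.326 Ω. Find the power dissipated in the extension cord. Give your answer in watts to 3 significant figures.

83.5 W

Only the current and the line resistance are needed for the I²R loss.
The extension cord carries the full 16.0 A.
P_line = I² R_line = (16.00)² × 0.326 = 83.46 W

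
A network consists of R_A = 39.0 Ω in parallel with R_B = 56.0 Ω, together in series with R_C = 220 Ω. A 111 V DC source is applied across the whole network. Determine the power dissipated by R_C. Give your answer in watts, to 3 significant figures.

45.9 W

Reduce the parallel combination to a single R_p; the circuit then becomes R_p in series with the remaining resistor.
R_p = (39.0×56.0)/(39.0+56.0) = 22.99 Ω
R_total = R_p + 220 = 22.99 + 220 = 243.0 Ω
I = V / R_total = 111 / 243.0 = 0.4568 A
R_C carries the full series current, so P = I²R.
P_R_C = (0.4568)² × 220 = 45.91 W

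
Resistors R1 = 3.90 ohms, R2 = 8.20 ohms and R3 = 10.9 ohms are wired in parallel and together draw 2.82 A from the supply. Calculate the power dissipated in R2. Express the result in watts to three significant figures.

4.39 W

We need the common branch voltage; get it from I_total × R_eq, then P = V²/R for the branch.
1/R_eq = 1/3.90 + 1/8.20 + 1/10.9 ⇒ R_eq = 2.127 Ω
V = I_total × R_eq = 2.820 × 2.127 = 5.999 V
P_R2 = V² / R2 = (5.999)² / 8.20 = 4.388 W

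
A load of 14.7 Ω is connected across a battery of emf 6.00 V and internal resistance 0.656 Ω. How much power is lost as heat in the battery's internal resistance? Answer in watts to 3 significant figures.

r is in series with the load, so it carries the full circuit current — the loss in it is I²r.
I = ε / (r + R) = 6.00 / (0.656 + 14.7) = 0.3907 A
P_int = I² r = (0.3907)² × 0.656 = 0.1001 W

0.100 W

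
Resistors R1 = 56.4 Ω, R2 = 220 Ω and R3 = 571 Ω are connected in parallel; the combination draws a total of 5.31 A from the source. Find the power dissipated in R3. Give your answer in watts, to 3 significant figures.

Only the total current is stated, so first find the parallel equivalent to get the voltage across the combination.
1/R_eq = 1/56.4 + 1/220 + 1/571 ⇒ R_eq = 41.62 Ω
V = I_total × R_eq = 5.310 × 41.62 = 221.0 V
P_R3 = V² / R3 = (221.0)² / 571 = 85.54 W

85.5 W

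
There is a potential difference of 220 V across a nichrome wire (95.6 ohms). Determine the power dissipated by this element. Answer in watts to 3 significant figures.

506 W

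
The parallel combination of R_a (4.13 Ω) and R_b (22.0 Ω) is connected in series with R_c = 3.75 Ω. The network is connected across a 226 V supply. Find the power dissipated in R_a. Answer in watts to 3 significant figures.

First find R_p for the parallel pair, then treat R_p + R_c as a series loop.
R_p = (4.13×22.0)/(4.13+22.0) = 3.477 Ω
R_total = R_p + 3.75 = 3.477 + 3.75 = 7.227 Ω
I = V / R_total = 226 / 7.227 = 31.27 A
Voltage across the parallel pair: V_p = I × R_p = 31.27 × 3.477 = 108.7 V
R_a has V_p across it, so P = V_p²/R_a.
P_R_a = (108.7)² / 4.13 = 2863 W

2860 W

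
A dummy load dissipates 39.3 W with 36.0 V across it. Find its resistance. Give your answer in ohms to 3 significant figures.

Inverting the appropriate power form: R = V² / P.
R = (36.0)² / 39.3 = 32.98 Ω

33.0 Ω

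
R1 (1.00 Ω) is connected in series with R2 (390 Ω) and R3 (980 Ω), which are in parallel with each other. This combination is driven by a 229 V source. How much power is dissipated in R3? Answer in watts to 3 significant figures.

53.1 W

Reduce the parallel pair to R_p first; the network is then a simple series string.
R_p = (390×980)/(390+980) = 279.0 Ω
R_total = 1.00 + 279.0 = 280.0 Ω
I = V / R_total = 229 / 280.0 = 0.8179 A
Voltage across the parallel pair: V_p = I × R_p = 0.8179 × 279.0 = 228.2 V
R3 is across V_p, so use P = V²/R for that branch.
P_R3 = (228.2)² / 980 = 53.13 W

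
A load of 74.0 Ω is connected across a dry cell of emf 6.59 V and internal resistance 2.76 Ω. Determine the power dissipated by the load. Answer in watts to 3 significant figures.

Load and internal resistance form a series loop — compute the loop current, then the load power via I²R.
I = ε / (r + R) = 6.59 / (2.76 + 74.0) = 0.08585 A
P_load = I² R = (0.08585)² × 74.0 = 0.5454 W

0.545 W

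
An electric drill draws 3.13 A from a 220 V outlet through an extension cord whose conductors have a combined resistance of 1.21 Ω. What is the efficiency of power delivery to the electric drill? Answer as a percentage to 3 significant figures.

The extension cord carries the full 3.13 A.
P_line = I² R_line = (3.130)² × 1.21 = 11.85 W
P_source = V I = 220 × 3.130 = 688.6 W; P_load = 676.7 W
η = P_load / P_source = 676.7 / 688.6 = 0.9828

98.3 %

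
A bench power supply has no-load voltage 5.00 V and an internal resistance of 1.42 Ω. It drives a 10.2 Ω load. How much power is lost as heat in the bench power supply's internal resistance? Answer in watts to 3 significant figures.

0.263 W

The internal resistance carries the same current as the load; P_int = I²r.
I = ε / (r + R) = 5.00 / (1.42 + 10.2) = 0.4303 A
P_int = I² r = (0.4303)² × 1.42 = 0.2629 W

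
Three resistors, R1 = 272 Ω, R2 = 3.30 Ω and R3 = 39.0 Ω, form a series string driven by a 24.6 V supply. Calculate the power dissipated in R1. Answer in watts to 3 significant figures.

1.67 W

Since the resistors are in series they all carry the loop current I = V/R_total; the power in any one is I²R.
R_total = 272 + 3.30 + 39.0 = 314.3 Ω
I = V / R_total = 24.6 / 314.3 = 0.07827 A
P_R1 = I² × R1 = (0.07827)² × 272 = 1.666 W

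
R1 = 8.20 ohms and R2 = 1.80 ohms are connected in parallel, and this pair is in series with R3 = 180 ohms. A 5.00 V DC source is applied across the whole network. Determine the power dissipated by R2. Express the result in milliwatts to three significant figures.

0.919 mW

Collapse the R1‖R2 pair into one equivalent R_p; then R_p and R3 form a series string.
R_p = (8.20×1.80)/(8.20+1.80) = 1.476 Ω
R_total = R_p + 180 = 1.476 + 180 = 181.5 Ω
I = V / R_total = 5.00 / 181.5 = 0.02755 A
Voltage across the parallel pair: V_p = I × R_p = 0.02755 × 1.476 = 0.04067 V
R2 has V_p across it, so P = V_p²/R2.
P_R2 = (0.04067)² / 1.80 = 0.0009188 W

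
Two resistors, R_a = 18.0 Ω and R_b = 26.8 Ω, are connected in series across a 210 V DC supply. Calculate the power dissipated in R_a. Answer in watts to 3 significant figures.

Since the resistors are in series they all carry the loop current I = V/R_total; the power in any one is I²R.
R_total = 18.0 + 26.8 = 44.80 Ω
I = V / R_total = 210 / 44.80 = 4.688 A
P_R_a = I² × R_a = (4.688)² × 18.0 = 395.5 W

396 W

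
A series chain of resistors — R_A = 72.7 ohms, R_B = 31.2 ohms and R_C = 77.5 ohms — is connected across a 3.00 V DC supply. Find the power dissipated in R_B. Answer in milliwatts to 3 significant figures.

The current is common to all series resistors; compute it, then apply P = I²R for the target.
R_total = 72.7 + 31.2 + 77.5 = 181.4 Ω
I = V / R_total = 3.00 / 181.4 = 0.01654 A
P_R_B = I² × R_B = (0.01654)² × 31.2 = 0.008533 W

8.53 mW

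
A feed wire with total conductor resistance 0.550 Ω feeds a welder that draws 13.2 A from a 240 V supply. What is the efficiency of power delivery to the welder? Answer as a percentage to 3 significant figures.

The feed wire carries the full 13.2 A.
P_line = I² R_line = (13.20)² × 0.550 = 95.83 W
P_source = V I = 240 × 13.20 = 3168 W; P_load = 3072 W
η = P_load / P_source = 3072 / 3168 = 0.9697

97.0 %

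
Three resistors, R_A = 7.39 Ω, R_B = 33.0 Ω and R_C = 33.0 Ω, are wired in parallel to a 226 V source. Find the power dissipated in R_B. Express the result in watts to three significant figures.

Each parallel branch sees the full supply voltage, so P = V²/R applies directly to the target branch.
P_R_B = V² / R_B = (226)² / 33.0 Ω = 1548 W

1550 W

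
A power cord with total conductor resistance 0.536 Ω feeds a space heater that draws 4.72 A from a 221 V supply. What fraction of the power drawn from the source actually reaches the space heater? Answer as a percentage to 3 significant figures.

98.9 %

The power cord carries the full 4.72 A.
P_line = I² R_line = (4.720)² × 0.536 = 11.94 W
P_source = V I = 221 × 4.720 = 1043 W; P_load = 1031 W
η = P_load / P_source = 1031 / 1043 = 0.9886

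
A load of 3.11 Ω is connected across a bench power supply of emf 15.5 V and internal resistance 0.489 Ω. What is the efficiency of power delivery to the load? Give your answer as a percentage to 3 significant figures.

86.4 %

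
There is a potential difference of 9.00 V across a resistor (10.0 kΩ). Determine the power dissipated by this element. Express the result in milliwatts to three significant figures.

V and R are stated; P = V²/R avoids computing the current.
P = (9.00 V)² / 10000 Ω = 0.008100 W

8.10 mW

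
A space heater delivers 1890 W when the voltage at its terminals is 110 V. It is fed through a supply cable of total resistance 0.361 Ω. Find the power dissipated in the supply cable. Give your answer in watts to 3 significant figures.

The supply cable and load are in series, so the same current flows in both; the loss is I²R_line.
I = P / V = 1890 / 110 = 17.18 A through the supply cable.
P_line = I² R_line = (17.18)² × 0.361 = 106.6 W

107 W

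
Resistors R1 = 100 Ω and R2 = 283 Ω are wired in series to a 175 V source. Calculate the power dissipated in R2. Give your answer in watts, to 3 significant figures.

59.1 W

Since the resistors are in series they all carry the loop current I = V/R_total; the power in any one is I²R.
R_total = 100 + 283 = 383.0 Ω
I = V / R_total = 175 / 383.0 = 0.4569 A
P_R2 = I² × R2 = (0.4569)² × 283 = 59.08 W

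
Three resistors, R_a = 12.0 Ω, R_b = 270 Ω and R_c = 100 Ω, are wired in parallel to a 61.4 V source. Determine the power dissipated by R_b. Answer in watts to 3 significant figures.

14.0 W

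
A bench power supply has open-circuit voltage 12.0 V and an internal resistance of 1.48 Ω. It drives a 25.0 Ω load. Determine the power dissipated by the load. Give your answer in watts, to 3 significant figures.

5.13 W

Find the circuit current first, then P = I²R for the load (series elements share I).
I = ε / (r + R) = 12.0 / (1.48 + 25.0) = 0.4532 A
P_load = I² R = (0.4532)² × 25.0 = 5.134 W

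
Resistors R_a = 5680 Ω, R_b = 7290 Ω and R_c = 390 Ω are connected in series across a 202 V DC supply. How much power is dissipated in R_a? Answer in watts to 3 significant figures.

Since the resistors are in series they all carry the loop current I = V/R_total; the power in any one is I²R.
R_total = 5680 + 7290 + 390 = 13360 Ω
I = V / R_total = 202 / 13360 = 0.01512 A
P_R_a = I² × R_a = (0.01512)² × 5680 = 1.298 W

1.30 W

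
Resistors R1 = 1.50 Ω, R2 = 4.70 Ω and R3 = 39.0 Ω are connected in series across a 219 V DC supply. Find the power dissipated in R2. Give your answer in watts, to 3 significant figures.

Series elements share the same current, so find I first, then use P = I²R.
R_total = 1.50 + 4.70 + 39.0 = 45.20 Ω
I = V / R_total = 219 / 45.20 = 4.845 A
P_R2 = I² × R2 = (4.845)² × 4.70 = 110.3 W

110 W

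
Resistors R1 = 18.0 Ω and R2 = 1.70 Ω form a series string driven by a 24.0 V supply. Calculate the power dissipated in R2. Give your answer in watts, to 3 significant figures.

2.52 W

Series elements share the same current, so find I first, then use P = I²R.
R_total = 18.0 + 1.70 = 19.70 Ω
I = V / R_total = 24.0 / 19.70 = 1.218 A
P_R2 = I² × R2 = (1.218)² × 1.70 = 2.523 W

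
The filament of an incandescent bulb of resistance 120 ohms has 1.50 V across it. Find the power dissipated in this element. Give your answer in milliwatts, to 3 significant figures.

V and R are stated; P = V²/R avoids computing the current.
P = (1.50 V)² / 120 Ω = 0.01875 W

18.8 mW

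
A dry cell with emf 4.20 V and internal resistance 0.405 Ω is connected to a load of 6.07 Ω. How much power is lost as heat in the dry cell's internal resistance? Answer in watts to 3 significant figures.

0.170 W

The internal resistance carries the same current as the load; P_int = I²r.
I = ε / (r + R) = 4.20 / (0.405 + 6.07) = 0.6486 A
P_int = I² r = (0.6486)² × 0.405 = 0.1704 W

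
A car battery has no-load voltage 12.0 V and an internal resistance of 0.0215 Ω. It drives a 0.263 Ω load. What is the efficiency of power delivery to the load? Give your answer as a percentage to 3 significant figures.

The source delivers εI, of which I²R reaches the load and I²r is lost; since I is common, η = R/(R+r).
η = R / (R + r) = 0.263 / (0.263 + 0.0215) = 0.9244

92.4 %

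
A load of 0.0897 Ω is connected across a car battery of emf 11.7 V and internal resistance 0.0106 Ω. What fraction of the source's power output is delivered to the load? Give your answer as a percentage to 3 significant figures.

89.4 %

Efficiency is P_load / P_total. With a series r and R sharing the same I, P = I²R for each, so η = R/(R+r).
η = R / (R + r) = 0.0897 / (0.0897 + 0.0106) = 0.8943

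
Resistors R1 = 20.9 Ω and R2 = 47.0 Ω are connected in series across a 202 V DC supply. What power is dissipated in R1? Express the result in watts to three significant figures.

185 W

Every series element carries the same I. Get I from the total resistance, then P = I² × R1.
R_total = 20.9 + 47.0 = 67.90 Ω
I = V / R_total = 202 / 67.90 = 2.975 A
P_R1 = I² × R1 = (2.975)² × 20.9 = 185.0 W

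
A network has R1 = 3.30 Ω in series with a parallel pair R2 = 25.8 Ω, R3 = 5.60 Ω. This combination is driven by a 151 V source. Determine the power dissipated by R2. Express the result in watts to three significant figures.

Reduce the parallel pair to R_p first; the network is then a simple series string.
R_p = (25.8×5.60)/(25.8+5.60) = 4.601 Ω
R_total = 3.30 + 4.601 = 7.901 Ω
I = V / R_total = 151 / 7.901 = 19.11 A
Voltage across the parallel pair: V_p = I × R_p = 19.11 × 4.601 = 87.93 V
R2 is across V_p, so use P = V²/R for that branch.
P_R2 = (87.93)² / 25.8 = 299.7 W

300 W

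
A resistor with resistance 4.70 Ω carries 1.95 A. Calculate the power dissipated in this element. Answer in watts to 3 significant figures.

17.9 W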